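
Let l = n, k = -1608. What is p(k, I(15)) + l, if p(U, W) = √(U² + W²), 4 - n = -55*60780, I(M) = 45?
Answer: 3342904 + 3*√287521 ≈ 3.3445e+6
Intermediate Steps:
n = 3342904 (n = 4 - (-55)*60780 = 4 - 1*(-3342900) = 4 + 3342900 = 3342904)
l = 3342904
p(k, I(15)) + l = √((-1608)² + 45²) + 3342904 = √(2585664 + 2025) + 3342904 = √2587689 + 3342904 = 3*√287521 + 3342904 = 3342904 + 3*√287521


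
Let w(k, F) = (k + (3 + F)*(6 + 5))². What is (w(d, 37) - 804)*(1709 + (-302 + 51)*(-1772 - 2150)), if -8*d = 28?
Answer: 748387635603/4 ≈ 1.8710e+11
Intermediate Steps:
d = -7/2 (d = -⅛*28 = -7/2 ≈ -3.5000)
w(k, F) = (33 + k + 11*F)² (w(k, F) = (k + (3 + F)*11)² = (k + (33 + 11*F))² = (33 + k + 11*F)²)
(w(d, 37) - 804)*(1709 + (-302 + 51)*(-1772 - 2150)) = ((33 - 7/2 + 11*37)² - 804)*(1709 + (-302 + 51)*(-1772 - 2150)) = ((33 - 7/2 + 407)² - 804)*(1709 - 251*(-3922)) = ((873/2)² - 804)*(1709 + 984422) = (762129/4 - 804)*986131 = (758913/4)*986131 = 748387635603/4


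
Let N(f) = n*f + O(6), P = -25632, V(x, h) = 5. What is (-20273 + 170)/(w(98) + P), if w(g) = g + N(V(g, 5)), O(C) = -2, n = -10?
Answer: 20103/25586 ≈ 0.78570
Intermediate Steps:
N(f) = -2 - 10*f (N(f) = -10*f - 2 = -2 - 10*f)
w(g) = -52 + g (w(g) = g + (-2 - 10*5) = g + (-2 - 50) = g - 52 = -52 + g)
(-20273 + 170)/(w(98) + P) = (-20273 + 170)/((-52 + 98) - 25632) = -20103/(46 - 25632) = -20103/(-25586) = -20103*(-1/25586) = 20103/25586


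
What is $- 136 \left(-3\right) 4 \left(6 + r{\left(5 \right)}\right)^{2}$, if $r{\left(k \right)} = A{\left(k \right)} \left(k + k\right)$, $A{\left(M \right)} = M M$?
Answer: $106954752$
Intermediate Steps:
$A{\left(M \right)} = M^{2}$
$r{\left(k \right)} = 2 k^{3}$ ($r{\left(k \right)} = k^{2} \left(k + k\right) = k^{2} \cdot 2 k = 2 k^{3}$)
$- 136 \left(-3\right) 4 \left(6 + r{\left(5 \right)}\right)^{2} = - 136 \left(-3\right) 4 \left(6 + 2 \cdot 5^{3}\right)^{2} = - 136 \left(- 12 \left(6 + 2 \cdot 125\right)^{2}\right) = - 136 \left(- 12 \left(6 + 250\right)^{2}\right) = - 136 \left(- 12 \cdot 256^{2}\right) = - 136 \left(\left(-12\right) 65536\right) = \left(-136\right) \left(-786432\right) = 106954752$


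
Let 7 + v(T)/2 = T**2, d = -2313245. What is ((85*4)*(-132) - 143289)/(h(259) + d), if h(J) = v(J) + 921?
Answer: 188169/2178176 ≈ 0.086388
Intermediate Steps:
v(T) = -14 + 2*T**2
h(J) = 907 + 2*J**2 (h(J) = (-14 + 2*J**2) + 921 = 907 + 2*J**2)
((85*4)*(-132) - 143289)/(h(259) + d) = ((85*4)*(-132) - 143289)/((907 + 2*259**2) - 2313245) = (340*(-132) - 143289)/((907 + 2*67081) - 2313245) = (-44880 - 143289)/((907 + 134162) - 2313245) = -188169/(135069 - 2313245) = -188169/(-2178176) = -188169*(-1/2178176) = 188169/2178176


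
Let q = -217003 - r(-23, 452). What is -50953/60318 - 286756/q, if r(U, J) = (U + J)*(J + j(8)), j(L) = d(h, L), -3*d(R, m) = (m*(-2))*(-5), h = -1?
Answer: -1019232485/8031763926 ≈ -0.12690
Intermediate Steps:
d(R, m) = -10*m/3 (d(R, m) = -m*(-2)*(-5)/3 = -(-2*m)*(-5)/3 = -10*m/3)
j(L) = -10*L/3
r(U, J) = (-80/3 + J)*(J + U) (r(U, J) = (U + J)*(J - 10/3*8) = (J + U)*(J - 80/3) = (J + U)*(-80/3 + J) = (-80/3 + J)*(J + U))
q = -399471 (q = -217003 - (452² - 80/3*452 - 80/3*(-23) + 452*(-23)) = -217003 - (204304 - 36160/3 + 1840/3 - 10396) = -217003 - 1*182468 = -217003 - 182468 = -399471)
-50953/60318 - 286756/q = -50953/60318 - 286756/(-399471) = -50953*1/60318 - 286756*(-1/399471) = -50953/60318 + 286756/399471 = -1019232485/8031763926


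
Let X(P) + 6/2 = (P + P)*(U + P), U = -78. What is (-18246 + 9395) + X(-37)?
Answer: -344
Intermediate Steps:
X(P) = -3 + 2*P*(-78 + P) (X(P) = -3 + (P + P)*(-78 + P) = -3 + (2*P)*(-78 + P) = -3 + 2*P*(-78 + P))
(-18246 + 9395) + X(-37) = (-18246 + 9395) + (-3 - 156*(-37) + 2*(-37)²) = -8851 + (-3 + 5772 + 2*1369) = -8851 + (-3 + 5772 + 2738) = -8851 + 8507 = -344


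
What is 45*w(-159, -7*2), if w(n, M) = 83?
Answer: 3735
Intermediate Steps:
45*w(-159, -7*2) = 45*83 = 3735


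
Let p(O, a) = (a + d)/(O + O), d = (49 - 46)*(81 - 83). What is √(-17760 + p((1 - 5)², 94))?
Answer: I*√71029/2 ≈ 133.26*I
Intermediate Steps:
d = -6 (d = 3*(-2) = -6)
p(O, a) = (-6 + a)/(2*O) (p(O, a) = (a - 6)/(O + O) = (-6 + a)/((2*O)) = (-6 + a)*(1/(2*O)) = (-6 + a)/(2*O))
√(-17760 + p((1 - 5)², 94)) = √(-17760 + (-6 + 94)/(2*((1 - 5)²))) = √(-17760 + (½)*88/(-4)²) = √(-17760 + (½)*88/16) = √(-17760 + (½)*(1/16)*88) = √(-17760 + 11/4) = √(-71029/4) = I*√71029/2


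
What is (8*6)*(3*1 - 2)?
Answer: 48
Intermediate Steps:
(8*6)*(3*1 - 2) = 48*(3 - 2) = 48*1 = 48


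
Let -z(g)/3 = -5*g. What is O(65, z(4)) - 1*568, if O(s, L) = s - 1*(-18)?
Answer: -485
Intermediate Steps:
z(g) = 15*g (z(g) = -(-15)*g = 15*g)
O(s, L) = 18 + s (O(s, L) = s + 18 = 18 + s)
O(65, z(4)) - 1*568 = (18 + 65) - 1*568 = 83 - 568 = -485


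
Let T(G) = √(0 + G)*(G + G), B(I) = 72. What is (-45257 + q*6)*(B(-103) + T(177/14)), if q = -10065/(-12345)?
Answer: -2681458920/823 - 941702835*√2478/11522 ≈ -7.3267e+6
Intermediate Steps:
T(G) = 2*G^(3/2) (T(G) = √G*(2*G) = 2*G^(3/2))
q = 671/823 (q = -10065*(-1/12345) = 671/823 ≈ 0.81531)
(-45257 + q*6)*(B(-103) + T(177/14)) = (-45257 + (671/823)*6)*(72 + 2*(177/14)^(3/2)) = (-45257 + 4026/823)*(72 + 2*(177*(1/14))^(3/2)) = -37242485*(72 + 2*(177/14)^(3/2))/823 = -37242485*(72 + 2*(177*√2478/196))/823 = -37242485*(72 + 177*√2478/98)/823 = -2681458920/823 - 941702835*√2478/11522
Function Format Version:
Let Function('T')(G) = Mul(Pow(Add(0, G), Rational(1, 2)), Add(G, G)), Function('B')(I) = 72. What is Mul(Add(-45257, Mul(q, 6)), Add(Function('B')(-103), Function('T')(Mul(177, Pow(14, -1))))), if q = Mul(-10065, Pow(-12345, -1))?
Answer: Add(Rational(-2681458920, 823), Mul(Rational(-941702835, 11522), Pow(2478, Rational(1, 2)))) ≈ -7.3267e+6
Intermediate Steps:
Function('T')(G) = Mul(2, Pow(G, Rational(3, 2))) (Function('T')(G) = Mul(Pow(G, Rational(1, 2)), Mul(2, G)) = Mul(2, Pow(G, Rational(3, 2))))
q = Rational(671, 823) (q = Mul(-10065, Rational(-1, 12345)) = Rational(671, 823) ≈ 0.81531)
Mul(Add(-45257, Mul(q, 6)), Add(Function('B')(-103), Function('T')(Mul(177, Pow(14, -1))))) = Mul(Add(-45257, Mul(Rational(671, 823), 6)), Add(72, Mul(2, Pow(Mul(177, Pow(14, -1)), Rational(3, 2))))) = Mul(Add(-45257, Rational(4026, 823)), Add(72, Mul(2, Pow(Mul(177, Rational(1, 14)), Rational(3, 2))))) = Mul(Rational(-37242485, 823), Add(72, Mul(2, Pow(Rational(177, 14), Rational(3, 2))))) = Mul(Rational(-37242485, 823), Add(72, Mul(2, Mul(Rational(177, 196), Pow(2478, Rational(1, 2)))))) = Mul(Rational(-37242485, 823), Add(72, Mul(Rational(177, 98), Pow(2478, Rational(1, 2))))) = Add(Rational(-2681458920, 823), Mul(Rational(-941702835, 11522), Pow(2478, Rational(1, 2))))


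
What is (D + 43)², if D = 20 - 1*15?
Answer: 2304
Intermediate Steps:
D = 5 (D = 20 - 15 = 5)
(D + 43)² = (5 + 43)² = 48² = 2304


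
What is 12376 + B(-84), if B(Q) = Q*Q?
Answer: 19432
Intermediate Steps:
B(Q) = Q**2
12376 + B(-84) = 12376 + (-84)**2 = 12376 + 7056 = 19432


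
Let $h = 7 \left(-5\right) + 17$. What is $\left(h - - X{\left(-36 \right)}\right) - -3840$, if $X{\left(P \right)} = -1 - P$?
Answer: $3857$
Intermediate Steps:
$h = -18$ ($h = -35 + 17 = -18$)
$\left(h - - X{\left(-36 \right)}\right) - -3840 = \left(-18 - - (-1 - -36)\right) - -3840 = \left(-18 - - (-1 + 36)\right) + 3840 = \left(-18 - \left(-1\right) 35\right) + 3840 = \left(-18 - -35\right) + 3840 = \left(-18 + 35\right) + 3840 = 17 + 3840 = 3857$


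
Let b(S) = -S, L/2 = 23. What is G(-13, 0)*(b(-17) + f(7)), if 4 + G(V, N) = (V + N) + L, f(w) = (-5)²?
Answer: 1218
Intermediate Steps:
L = 46 (L = 2*23 = 46)
f(w) = 25
G(V, N) = 42 + N + V (G(V, N) = -4 + ((V + N) + 46) = -4 + ((N + V) + 46) = -4 + (46 + N + V) = 42 + N + V)
G(-13, 0)*(b(-17) + f(7)) = (42 + 0 - 13)*(-1*(-17) + 25) = 29*(17 + 25) = 29*42 = 1218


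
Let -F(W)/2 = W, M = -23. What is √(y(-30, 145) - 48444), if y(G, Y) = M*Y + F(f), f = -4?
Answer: I*√51771 ≈ 227.53*I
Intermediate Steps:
F(W) = -2*W
y(G, Y) = 8 - 23*Y (y(G, Y) = -23*Y - 2*(-4) = -23*Y + 8 = 8 - 23*Y)
√(y(-30, 145) - 48444) = √((8 - 23*145) - 48444) = √((8 - 3335) - 48444) = √(-3327 - 48444) = √(-51771) = I*√51771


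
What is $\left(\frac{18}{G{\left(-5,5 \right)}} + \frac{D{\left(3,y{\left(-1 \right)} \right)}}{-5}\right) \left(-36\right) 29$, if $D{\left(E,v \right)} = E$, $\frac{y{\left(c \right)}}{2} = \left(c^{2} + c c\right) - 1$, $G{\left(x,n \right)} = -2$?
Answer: $\frac{50112}{5} \approx 10022.0$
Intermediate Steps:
$y{\left(c \right)} = -2 + 4 c^{2}$ ($y{\left(c \right)} = 2 \left(\left(c^{2} + c c\right) - 1\right) = 2 \left(\left(c^{2} + c^{2}\right) - 1\right) = 2 \left(2 c^{2} - 1\right) = 2 \left(-1 + 2 c^{2}\right) = -2 + 4 c^{2}$)
$\left(\frac{18}{G{\left(-5,5 \right)}} + \frac{D{\left(3,y{\left(-1 \right)} \right)}}{-5}\right) \left(-36\right) 29 = \left(\frac{18}{-2} + \frac{3}{-5}\right) \left(-36\right) 29 = \left(18 \left(- \frac{1}{2}\right) + 3 \left(- \frac{1}{5}\right)\right) \left(-36\right) 29 = \left(-9 - \frac{3}{5}\right) \left(-36\right) 29 = \left(- \frac{48}{5}\right) \left(-36\right) 29 = \frac{1728}{5} \cdot 29 = \frac{50112}{5}$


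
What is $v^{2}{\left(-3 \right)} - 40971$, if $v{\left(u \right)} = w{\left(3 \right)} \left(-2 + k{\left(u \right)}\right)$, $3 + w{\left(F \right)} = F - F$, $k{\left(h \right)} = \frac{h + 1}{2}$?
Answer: $-40890$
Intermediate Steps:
$k{\left(h \right)} = \frac{1}{2} + \frac{h}{2}$ ($k{\left(h \right)} = \left(1 + h\right) \frac{1}{2} = \frac{1}{2} + \frac{h}{2}$)
$w{\left(F \right)} = -3$ ($w{\left(F \right)} = -3 + \left(F - F\right) = -3 + 0 = -3$)
$v{\left(u \right)} = \frac{9}{2} - \frac{3 u}{2}$ ($v{\left(u \right)} = - 3 \left(-2 + \left(\frac{1}{2} + \frac{u}{2}\right)\right) = - 3 \left(- \frac{3}{2} + \frac{u}{2}\right) = \frac{9}{2} - \frac{3 u}{2}$)
$v^{2}{\left(-3 \right)} - 40971 = \left(\frac{9}{2} - - \frac{9}{2}\right)^{2} - 40971 = \left(\frac{9}{2} + \frac{9}{2}\right)^{2} - 40971 = 9^{2} - 40971 = 81 - 40971 = -40890$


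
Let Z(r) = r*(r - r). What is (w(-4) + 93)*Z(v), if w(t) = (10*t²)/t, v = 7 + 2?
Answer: 0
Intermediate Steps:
v = 9
w(t) = 10*t
Z(r) = 0 (Z(r) = r*0 = 0)
(w(-4) + 93)*Z(v) = (10*(-4) + 93)*0 = (-40 + 93)*0 = 53*0 = 0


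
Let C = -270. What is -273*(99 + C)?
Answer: 46683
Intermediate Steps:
-273*(99 + C) = -273*(99 - 270) = -273*(-171) = 46683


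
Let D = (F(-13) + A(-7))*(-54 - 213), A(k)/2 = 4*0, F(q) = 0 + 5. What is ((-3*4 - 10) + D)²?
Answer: 1841449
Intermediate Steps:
F(q) = 5
A(k) = 0 (A(k) = 2*(4*0) = 2*0 = 0)
D = -1335 (D = (5 + 0)*(-54 - 213) = 5*(-267) = -1335)
((-3*4 - 10) + D)² = ((-3*4 - 10) - 1335)² = ((-12 - 10) - 1335)² = (-22 - 1335)² = (-1357)² = 1841449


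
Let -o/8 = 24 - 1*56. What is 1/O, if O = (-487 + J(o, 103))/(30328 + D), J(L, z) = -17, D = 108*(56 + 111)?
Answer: -12091/126 ≈ -95.960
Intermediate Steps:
o = 256 (o = -8*(24 - 1*56) = -8*(24 - 56) = -8*(-32) = 256)
D = 18036 (D = 108*167 = 18036)
O = -126/12091 (O = (-487 - 17)/(30328 + 18036) = -504/48364 = -504*1/48364 = -126/12091 ≈ -0.010421)
1/O = 1/(-126/12091) = -12091/126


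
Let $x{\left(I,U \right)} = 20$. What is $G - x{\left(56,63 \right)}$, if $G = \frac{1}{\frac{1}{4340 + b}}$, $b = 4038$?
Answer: $8358$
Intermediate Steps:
$G = 8378$ ($G = \frac{1}{\frac{1}{4340 + 4038}} = \frac{1}{\frac{1}{8378}} = 8378$)
$G - x{\left(56,63 \right)} = 8378 - 20 = 8358$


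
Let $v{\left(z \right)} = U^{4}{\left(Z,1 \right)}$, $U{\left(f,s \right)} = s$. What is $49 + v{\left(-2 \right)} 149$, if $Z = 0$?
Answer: $198$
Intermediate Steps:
$v{\left(z \right)} = 1$ ($v{\left(z \right)} = 1^{4} = 1$)
$49 + v{\left(-2 \right)} 149 = 49 + 1 \cdot 149 = 49 + 149 = 198$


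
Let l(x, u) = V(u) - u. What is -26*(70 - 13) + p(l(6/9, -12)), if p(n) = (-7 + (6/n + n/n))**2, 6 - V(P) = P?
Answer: -36209/25 ≈ -1448.4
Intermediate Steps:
V(P) = 6 - P
l(x, u) = 6 - 2*u (l(x, u) = (6 - u) - u = 6 - 2*u)
p(n) = (-6 + 6/n)**2 (p(n) = (-7 + (6/n + 1))**2 = (-7 + (1 + 6/n))**2 = (-6 + 6/n)**2)
-26*(70 - 13) + p(l(6/9, -12)) = -26*(70 - 13) + 36*(-1 + (6 - 2*(-12)))**2/(6 - 2*(-12))**2 = -26*57 + 36*(-1 + (6 + 24))**2/(6 + 24)**2 = -1482 + 36*(-1 + 30)**2/30**2 = -1482 + 36*(1/900)*29**2 = -1482 + 36*(1/900)*841 = -1482 + 841/25 = -36209/25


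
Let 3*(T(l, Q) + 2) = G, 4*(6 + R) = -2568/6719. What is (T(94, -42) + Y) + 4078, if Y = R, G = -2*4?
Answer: 81983312/20157 ≈ 4067.2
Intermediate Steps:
R = -40956/6719 (R = -6 + (-2568/6719)/4 = -6 + (-2568*1/6719)/4 = -6 + (¼)*(-2568/6719) = -6 - 642/6719 = -40956/6719 ≈ -6.0956)
G = -8
T(l, Q) = -14/3 (T(l, Q) = -2 + (⅓)*(-8) = -2 - 8/3 = -14/3)
Y = -40956/6719 ≈ -6.0956
(T(94, -42) + Y) + 4078 = (-14/3 - 40956/6719) + 4078 = -216934/20157 + 4078 = 81983312/20157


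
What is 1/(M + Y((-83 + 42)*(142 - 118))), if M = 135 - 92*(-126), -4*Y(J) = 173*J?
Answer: 1/54285 ≈ 1.8421e-5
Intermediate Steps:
Y(J) = -173*J/4
M = 11727 (M = 135 + 11592 = 11727)
1/(M + Y((-83 + 42)*(142 - 118))) = 1/(11727 - 173*(-83 + 42)*(142 - 118)/4) = 1/(11727 - (-7093)*24/4) = 1/(11727 - 173/4*(-984)) = 1/(11727 + 42558) = 1/54285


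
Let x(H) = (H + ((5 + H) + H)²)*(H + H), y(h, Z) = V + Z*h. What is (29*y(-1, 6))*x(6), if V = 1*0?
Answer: -615960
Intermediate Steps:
V = 0
y(h, Z) = Z*h (y(h, Z) = 0 + Z*h = Z*h)
x(H) = 2*H*(H + (5 + 2*H)²) (x(H) = (H + (5 + 2*H)²)*(2*H) = 2*H*(H + (5 + 2*H)²))
(29*y(-1, 6))*x(6) = (29*(6*(-1)))*(2*6*(6 + (5 + 2*6)²)) = (29*(-6))*(2*6*(6 + (5 + 12)²)) = -348*6*(6 + 17²) = -348*6*(6 + 289) = -348*6*295 = -174*3540 = -615960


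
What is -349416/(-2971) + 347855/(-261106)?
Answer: 90201136891/775745926 ≈ 116.28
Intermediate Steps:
-349416/(-2971) + 347855/(-261106) = -349416*(-1/2971) + 347855*(-1/261106) = 349416/2971 - 347855/261106 = 90201136891/775745926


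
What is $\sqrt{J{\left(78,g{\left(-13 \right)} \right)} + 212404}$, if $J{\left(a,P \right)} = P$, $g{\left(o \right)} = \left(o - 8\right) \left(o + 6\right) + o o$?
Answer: $4 \sqrt{13295} \approx 461.22$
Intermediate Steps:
$g{\left(o \right)} = o^{2} + \left(-8 + o\right) \left(6 + o\right)$ ($g{\left(o \right)} = \left(-8 + o\right) \left(6 + o\right) + o^{2} = o^{2} + \left(-8 + o\right) \left(6 + o\right)$)
$\sqrt{J{\left(78,g{\left(-13 \right)} \right)} + 212404} = \sqrt{\left(-48 - -26 + 2 \left(-13\right)^{2}\right) + 212404} = \sqrt{\left(-48 + 26 + 2 \cdot 169\right) + 212404} = \sqrt{\left(-48 + 26 + 338\right) + 212404} = \sqrt{316 + 212404} = \sqrt{212720} = 4 \sqrt{13295}$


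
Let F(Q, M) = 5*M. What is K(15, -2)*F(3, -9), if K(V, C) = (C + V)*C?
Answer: 1170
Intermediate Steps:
K(V, C) = C*(C + V)
K(15, -2)*F(3, -9) = (-2*(-2 + 15))*(5*(-9)) = -2*13*(-45) = -26*(-45) = 1170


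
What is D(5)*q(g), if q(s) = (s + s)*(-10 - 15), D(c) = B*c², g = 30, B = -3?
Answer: 112500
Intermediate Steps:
D(c) = -3*c²
q(s) = -50*s (q(s) = (2*s)*(-25) = -50*s)
D(5)*q(g) = (-3*5²)*(-50*30) = -3*25*(-1500) = -75*(-1500) = 112500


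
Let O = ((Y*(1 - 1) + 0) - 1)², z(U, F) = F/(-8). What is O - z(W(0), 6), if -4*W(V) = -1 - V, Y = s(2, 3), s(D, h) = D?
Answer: 7/4 ≈ 1.7500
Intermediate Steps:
Y = 2
W(V) = ¼ + V/4 (W(V) = -(-1 - V)/4 = ¼ + V/4)
z(U, F) = -F/8 (z(U, F) = F*(-⅛) = -F/8)
O = 1 (O = ((2*(1 - 1) + 0) - 1)² = ((2*0 + 0) - 1)² = ((0 + 0) - 1)² = (0 - 1)² = (-1)² = 1)
O - z(W(0), 6) = 1 - (-1)*6/8 = 1 - 1*(-¾) = 1 + ¾ = 7/4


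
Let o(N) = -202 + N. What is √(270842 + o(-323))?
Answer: √270317 ≈ 519.92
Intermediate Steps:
√(270842 + o(-323)) = √(270842 + (-202 - 323)) = √(270842 - 525) = √270317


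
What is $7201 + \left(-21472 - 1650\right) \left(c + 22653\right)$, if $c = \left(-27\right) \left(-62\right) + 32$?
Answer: $-563221597$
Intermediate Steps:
$c = 1706$ ($c = 1674 + 32 = 1706$)
$7201 + \left(-21472 - 1650\right) \left(c + 22653\right) = 7201 + \left(-21472 - 1650\right) \left(1706 + 22653\right) = 7201 - 563228798 = -563221597$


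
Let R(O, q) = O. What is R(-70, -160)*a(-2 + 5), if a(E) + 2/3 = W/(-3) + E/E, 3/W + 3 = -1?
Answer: -245/6 ≈ -40.833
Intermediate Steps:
W = -¾ (W = 3/(-3 - 1) = 3/(-4) = 3*(-¼) = -¾ ≈ -0.75000)
a(E) = 7/12 (a(E) = -⅔ + (-¾/(-3) + E/E) = -⅔ + (-¾*(-⅓) + 1) = -⅔ + (¼ + 1) = -⅔ + 5/4 = 7/12)
R(-70, -160)*a(-2 + 5) = -70*7/12 = -245/6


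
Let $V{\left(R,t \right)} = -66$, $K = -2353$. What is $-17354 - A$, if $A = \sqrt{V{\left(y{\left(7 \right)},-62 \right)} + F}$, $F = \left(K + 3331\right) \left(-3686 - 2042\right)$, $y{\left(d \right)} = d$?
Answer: $-17354 - 15 i \sqrt{24898} \approx -17354.0 - 2366.9 i$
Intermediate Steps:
$F = -5601984$ ($F = \left(-2353 + 3331\right) \left(-3686 - 2042\right) = 978 \left(-5728\right) = -5601984$)
$A = 15 i \sqrt{24898}$ ($A = \sqrt{-66 - 5601984} = \sqrt{-5602050} = 15 i \sqrt{24898} \approx 2366.9 i$)
$-17354 - A = -17354 - 15 i \sqrt{24898}$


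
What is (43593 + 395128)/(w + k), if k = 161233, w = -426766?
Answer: -438721/265533 ≈ -1.6522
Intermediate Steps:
(43593 + 395128)/(w + k) = (43593 + 395128)/(-426766 + 161233) = 438721/(-265533) = 438721*(-1/265533) = -438721/265533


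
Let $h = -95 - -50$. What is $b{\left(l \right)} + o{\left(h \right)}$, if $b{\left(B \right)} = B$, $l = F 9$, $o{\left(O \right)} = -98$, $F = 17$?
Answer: $55$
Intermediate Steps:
$h = -45$ ($h = -95 + 50 = -45$)
$l = 153$ ($l = 17 \cdot 9 = 153$)
$b{\left(l \right)} + o{\left(h \right)} = 153 - 98 = 55$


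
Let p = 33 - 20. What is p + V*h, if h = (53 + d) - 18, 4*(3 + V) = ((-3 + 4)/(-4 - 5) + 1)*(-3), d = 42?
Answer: -808/3 ≈ -269.33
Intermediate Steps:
p = 13
V = -11/3 (V = -3 + (((-3 + 4)/(-4 - 5) + 1)*(-3))/4 = -3 + ((1/(-9) + 1)*(-3))/4 = -3 + ((1*(-1/9) + 1)*(-3))/4 = -3 + ((-1/9 + 1)*(-3))/4 = -3 + ((8/9)*(-3))/4 = -3 + (1/4)*(-8/3) = -3 - 2/3 = -11/3 ≈ -3.6667)
h = 77 (h = (53 + 42) - 18 = 95 - 18 = 77)
p + V*h = 13 - 11/3*77 = 13 - 847/3 = -808/3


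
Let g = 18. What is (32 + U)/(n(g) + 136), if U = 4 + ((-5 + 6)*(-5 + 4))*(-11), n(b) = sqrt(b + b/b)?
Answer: 6392/18477 - 47*sqrt(19)/18477 ≈ 0.33486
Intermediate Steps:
n(b) = sqrt(1 + b) (n(b) = sqrt(b + 1) = sqrt(1 + b))
U = 15 (U = 4 + (1*(-1))*(-11) = 4 - 1*(-11) = 4 + 11 = 15)
(32 + U)/(n(g) + 136) = (32 + 15)/(sqrt(1 + 18) + 136) = 47/(sqrt(19) + 136) = 47/(136 + sqrt(19))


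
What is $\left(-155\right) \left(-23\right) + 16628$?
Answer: $20193$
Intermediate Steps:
$\left(-155\right) \left(-23\right) + 16628 = 3565 + 16628 = 20193$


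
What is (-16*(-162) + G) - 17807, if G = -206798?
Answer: -222013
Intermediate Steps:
(-16*(-162) + G) - 17807 = (-16*(-162) - 206798) - 17807 = (2592 - 206798) - 17807 = -204206 - 17807 = -222013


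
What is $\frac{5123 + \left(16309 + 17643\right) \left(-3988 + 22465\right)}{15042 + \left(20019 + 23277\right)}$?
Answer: $\frac{89619461}{8334} \approx 10753.0$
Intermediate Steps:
$\frac{5123 + \left(16309 + 17643\right) \left(-3988 + 22465\right)}{15042 + \left(20019 + 23277\right)} = \frac{5123 + 33952 \cdot 18477}{15042 + 43296} = \frac{5123 + 627331104}{58338} = 627336227 \cdot \frac{1}{58338} = \frac{89619461}{8334}$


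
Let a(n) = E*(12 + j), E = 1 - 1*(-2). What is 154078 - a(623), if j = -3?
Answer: 154051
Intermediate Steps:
E = 3 (E = 1 + 2 = 3)
a(n) = 27 (a(n) = 3*(12 - 3) = 3*9 = 27)
154078 - a(623) = 154078 - 1*27 = 154078 - 27 = 154051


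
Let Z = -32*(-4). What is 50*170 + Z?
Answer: 8628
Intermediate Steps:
Z = 128
50*170 + Z = 50*170 + 128 = 8500 + 128 = 8628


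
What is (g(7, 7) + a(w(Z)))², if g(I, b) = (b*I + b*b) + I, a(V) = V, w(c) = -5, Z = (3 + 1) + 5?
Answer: 10000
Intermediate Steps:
Z = 9 (Z = 4 + 5 = 9)
g(I, b) = I + b² + I*b (g(I, b) = (I*b + b²) + I = (b² + I*b) + I = I + b² + I*b)
(g(7, 7) + a(w(Z)))² = ((7 + 7² + 7*7) - 5)² = ((7 + 49 + 49) - 5)² = (105 - 5)² = 100² = 10000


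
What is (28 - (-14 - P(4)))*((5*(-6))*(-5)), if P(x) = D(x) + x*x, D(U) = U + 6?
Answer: 10200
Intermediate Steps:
D(U) = 6 + U
P(x) = 6 + x + x**2 (P(x) = (6 + x) + x*x = (6 + x) + x**2 = 6 + x + x**2)
(28 - (-14 - P(4)))*((5*(-6))*(-5)) = (28 - (-14 - (6 + 4 + 4**2)))*((5*(-6))*(-5)) = (28 - (-14 - (6 + 4 + 16)))*(-30*(-5)) = (28 - (-14 - 1*26))*150 = (28 - (-14 - 26))*150 = (28 - 1*(-40))*150 = (28 + 40)*150 = 68*150 = 10200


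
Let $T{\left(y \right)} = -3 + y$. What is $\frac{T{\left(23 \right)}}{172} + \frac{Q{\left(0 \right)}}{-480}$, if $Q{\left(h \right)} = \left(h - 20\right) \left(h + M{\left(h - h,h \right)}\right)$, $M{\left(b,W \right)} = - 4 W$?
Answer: $\frac{5}{43} \approx 0.11628$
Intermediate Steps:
$Q{\left(h \right)} = - 3 h \left(-20 + h\right)$ ($Q{\left(h \right)} = \left(h - 20\right) \left(h - 4 h\right) = \left(-20 + h\right) \left(- 3 h\right) = - 3 h \left(-20 + h\right)$)
$\frac{T{\left(23 \right)}}{172} + \frac{Q{\left(0 \right)}}{-480} = \frac{-3 + 23}{172} + \frac{3 \cdot 0 \left(20 - 0\right)}{-480} = 20 \cdot \frac{1}{172} + 3 \cdot 0 \left(20 + 0\right) \left(- \frac{1}{480}\right) = \frac{5}{43} + 3 \cdot 0 \cdot 20 \left(- \frac{1}{480}\right) = \frac{5}{43} + 0 \left(- \frac{1}{480}\right) = \frac{5}{43} + 0 = \frac{5}{43}$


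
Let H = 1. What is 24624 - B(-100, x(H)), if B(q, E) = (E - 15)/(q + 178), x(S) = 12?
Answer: 640225/26 ≈ 24624.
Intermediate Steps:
B(q, E) = (-15 + E)/(178 + q)
24624 - B(-100, x(H)) = 24624 - (-15 + 12)/(178 - 100) = 24624 - (-3)/78 = 24624 - 1*(-1/26) = 24624 + 1/26 = 640225/26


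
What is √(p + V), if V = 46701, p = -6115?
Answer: √40586 ≈ 201.46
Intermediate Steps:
√(p + V) = √(-6115 + 46701) = √40586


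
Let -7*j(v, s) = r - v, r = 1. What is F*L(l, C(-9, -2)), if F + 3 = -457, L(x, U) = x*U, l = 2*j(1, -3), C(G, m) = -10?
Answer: 0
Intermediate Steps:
j(v, s) = -⅐ + v/7 (j(v, s) = -(1 - v)/7 = -⅐ + v/7)
l = 0 (l = 2*(-⅐ + (⅐)*1) = 2*(-⅐ + ⅐) = 2*0 = 0)
L(x, U) = U*x
F = -460 (F = -3 - 457 = -460)
F*L(l, C(-9, -2)) = -(-4600)*0 = -460*0 = 0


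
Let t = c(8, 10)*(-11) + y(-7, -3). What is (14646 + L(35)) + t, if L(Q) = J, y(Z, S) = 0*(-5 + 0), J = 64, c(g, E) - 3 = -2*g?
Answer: 14853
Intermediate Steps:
c(g, E) = 3 - 2*g
y(Z, S) = 0 (y(Z, S) = 0*(-5) = 0)
L(Q) = 64
t = 143 (t = (3 - 2*8)*(-11) + 0 = (3 - 16)*(-11) + 0 = -13*(-11) + 0 = 143 + 0 = 143)
(14646 + L(35)) + t = (14646 + 64) + 143 = 14710 + 143 = 14853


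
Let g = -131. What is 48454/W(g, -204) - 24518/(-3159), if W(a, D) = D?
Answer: -1898263/8262 ≈ -229.76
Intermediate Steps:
48454/W(g, -204) - 24518/(-3159) = 48454/(-204) - 24518/(-3159) = 48454*(-1/204) - 24518*(-1/3159) = -24227/102 + 1886/243 = -1898263/8262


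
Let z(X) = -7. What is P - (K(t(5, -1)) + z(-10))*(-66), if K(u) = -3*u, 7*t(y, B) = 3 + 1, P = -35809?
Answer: -254689/7 ≈ -36384.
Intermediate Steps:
t(y, B) = 4/7 (t(y, B) = (3 + 1)/7 = (⅐)*4 = 4/7)
P - (K(t(5, -1)) + z(-10))*(-66) = -35809 - (-3*4/7 - 7)*(-66) = -35809 - (-12/7 - 7)*(-66) = -35809 - (-61)*(-66)/7 = -35809 - 1*4026/7 = -35809 - 4026/7 = -254689/7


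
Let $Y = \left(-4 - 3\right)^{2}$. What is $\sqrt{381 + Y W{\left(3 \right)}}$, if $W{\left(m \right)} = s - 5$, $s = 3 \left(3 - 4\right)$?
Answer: $i \sqrt{11} \approx 3.3166 i$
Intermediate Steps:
$s = -3$ ($s = 3 \left(-1\right) = -3$)
$Y = 49$ ($Y = \left(-4 + \left(-3 + 0\right)\right)^{2} = \left(-4 - 3\right)^{2} = \left(-7\right)^{2} = 49$)
$W{\left(m \right)} = -8$ ($W{\left(m \right)} = -3 - 5 = -8$)
$\sqrt{381 + Y W{\left(3 \right)}} = \sqrt{381 + 49 \left(-8\right)} = \sqrt{381 - 392} = \sqrt{-11} = i \sqrt{11}$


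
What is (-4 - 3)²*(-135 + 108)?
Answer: -1323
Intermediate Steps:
(-4 - 3)²*(-135 + 108) = (-7)²*(-27) = 49*(-27) = -1323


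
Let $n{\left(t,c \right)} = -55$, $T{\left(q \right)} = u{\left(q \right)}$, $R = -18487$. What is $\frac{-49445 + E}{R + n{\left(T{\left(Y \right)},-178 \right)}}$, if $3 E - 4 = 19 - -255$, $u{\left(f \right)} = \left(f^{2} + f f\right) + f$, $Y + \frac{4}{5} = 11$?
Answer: $\frac{148057}{55626} \approx 2.6617$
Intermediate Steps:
$Y = \frac{51}{5}$ ($Y = - \frac{4}{5} + 11 = \frac{51}{5} \approx 10.2$)
$u{\left(f \right)} = f + 2 f^{2}$ ($u{\left(f \right)} = \left(f^{2} + f^{2}\right) + f = 2 f^{2} + f = f + 2 f^{2}$)
$T{\left(q \right)} = q \left(1 + 2 q\right)$
$E = \frac{278}{3}$ ($E = \frac{4}{3} + \frac{19 - -255}{3} = \frac{4}{3} + \frac{19 + 255}{3} = \frac{4}{3} + \frac{1}{3} \cdot 274 = \frac{4}{3} + \frac{274}{3} = \frac{278}{3} \approx 92.667$)
$\frac{-49445 + E}{R + n{\left(T{\left(Y \right)},-178 \right)}} = \frac{-49445 + \frac{278}{3}}{-18487 - 55} = - \frac{148057}{3 \left(-18542\right)} = \left(- \frac{148057}{3}\right) \left(- \frac{1}{18542}\right) = \frac{148057}{55626}$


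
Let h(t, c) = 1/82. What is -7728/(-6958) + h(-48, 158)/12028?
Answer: 544435889/490189112 ≈ 1.1107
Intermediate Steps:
h(t, c) = 1/82
-7728/(-6958) + h(-48, 158)/12028 = -7728/(-6958) + (1/82)/12028 = -7728*(-1/6958) + (1/82)*(1/12028) = 552/497 + 1/986296 = 544435889/490189112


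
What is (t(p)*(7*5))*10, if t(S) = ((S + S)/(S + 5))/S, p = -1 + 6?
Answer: 70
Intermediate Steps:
p = 5
t(S) = 2/(5 + S) (t(S) = ((2*S)/(5 + S))/S = (2*S/(5 + S))/S = 2/(5 + S))
(t(p)*(7*5))*10 = ((2/(5 + 5))*(7*5))*10 = ((2/10)*35)*10 = ((2*(⅒))*35)*10 = ((⅕)*35)*10 = 7*10 = 70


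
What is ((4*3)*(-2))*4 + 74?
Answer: -22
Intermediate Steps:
((4*3)*(-2))*4 + 74 = (12*(-2))*4 + 74 = -24*4 + 74 = -96 + 74 = -22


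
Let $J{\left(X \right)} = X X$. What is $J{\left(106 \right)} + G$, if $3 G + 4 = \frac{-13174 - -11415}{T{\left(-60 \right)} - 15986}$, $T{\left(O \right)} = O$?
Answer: $\frac{540816143}{48138} \approx 11235.0$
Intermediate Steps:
$J{\left(X \right)} = X^{2}$
$G = - \frac{62425}{48138}$ ($G = - \frac{4}{3} + \frac{\left(-13174 - -11415\right) \frac{1}{-60 - 15986}}{3} = - \frac{4}{3} + \frac{\left(-13174 + 11415\right) \frac{1}{-16046}}{3} = - \frac{4}{3} + \frac{\left(-1759\right) \left(- \frac{1}{16046}\right)}{3} = - \frac{4}{3} + \frac{1}{3} \cdot \frac{1759}{16046} = - \frac{4}{3} + \frac{1759}{48138} = - \frac{62425}{48138} \approx -1.2968$)
$J{\left(106 \right)} + G = 106^{2} - \frac{62425}{48138} = 11236 - \frac{62425}{48138} = \frac{540816143}{48138}$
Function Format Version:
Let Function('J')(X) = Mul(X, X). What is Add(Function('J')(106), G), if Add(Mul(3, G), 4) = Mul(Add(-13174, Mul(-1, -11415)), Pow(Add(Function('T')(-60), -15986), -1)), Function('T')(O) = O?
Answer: Rational(540816143, 48138) ≈ 11235.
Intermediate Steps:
Function('J')(X) = Pow(X, 2)
G = Rational(-62425, 48138) (G = Add(Rational(-4, 3), Mul(Rational(1, 3), Mul(Add(-13174, Mul(-1, -11415)), Pow(Add(-60, -15986), -1)))) = Add(Rational(-4, 3), Mul(Rational(1, 3), Mul(Add(-13174, 11415), Pow(-16046, -1)))) = Add(Rational(-4, 3), Mul(Rational(1, 3), Mul(-1759, Rational(-1, 16046)))) = Add(Rational(-4, 3), Mul(Rational(1, 3), Rational(1759, 16046))) = Add(Rational(-4, 3), Rational(1759, 48138)) = Rational(-62425, 48138) ≈ -1.2968)
Add(Function('J')(106), G) = Add(Pow(106, 2), Rational(-62425, 48138)) = Add(11236, Rational(-62425, 48138)) = Rational(540816143, 48138)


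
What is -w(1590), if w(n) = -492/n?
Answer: 82/265 ≈ 0.30943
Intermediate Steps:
-w(1590) = -(-492)/1590 = -1*(-82/265) = 82/265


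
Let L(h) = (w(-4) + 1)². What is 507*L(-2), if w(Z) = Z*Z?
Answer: 146523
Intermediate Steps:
w(Z) = Z²
L(h) = 289 (L(h) = ((-4)² + 1)² = (16 + 1)² = 17² = 289)
507*L(-2) = 507*289 = 146523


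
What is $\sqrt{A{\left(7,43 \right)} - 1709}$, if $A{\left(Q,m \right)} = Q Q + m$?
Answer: $7 i \sqrt{33} \approx 40.212 i$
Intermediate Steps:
$A{\left(Q,m \right)} = m + Q^{2}$ ($A{\left(Q,m \right)} = Q^{2} + m = m + Q^{2}$)
$\sqrt{A{\left(7,43 \right)} - 1709} = \sqrt{\left(43 + 7^{2}\right) - 1709} = \sqrt{\left(43 + 49\right) - 1709} = \sqrt{92 - 1709} = \sqrt{-1617} = 7 i \sqrt{33}$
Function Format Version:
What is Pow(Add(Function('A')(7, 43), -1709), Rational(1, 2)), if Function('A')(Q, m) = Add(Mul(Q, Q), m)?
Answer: Mul(7, I, Pow(33, Rational(1, 2))) ≈ Mul(40.212, I)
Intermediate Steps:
Function('A')(Q, m) = Add(m, Pow(Q, 2)) (Function('A')(Q, m) = Add(Pow(Q, 2), m) = Add(m, Pow(Q, 2)))
Pow(Add(Function('A')(7, 43), -1709), Rational(1, 2)) = Pow(Add(Add(43, Pow(7, 2)), -1709), Rational(1, 2)) = Pow(Add(Add(43, 49), -1709), Rational(1, 2)) = Pow(Add(92, -1709), Rational(1, 2)) = Pow(-1617, Rational(1, 2)) = Mul(7, I, Pow(33, Rational(1, 2)))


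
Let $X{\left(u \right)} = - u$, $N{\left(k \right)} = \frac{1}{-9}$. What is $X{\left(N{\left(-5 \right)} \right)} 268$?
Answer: $\frac{268}{9} \approx 29.778$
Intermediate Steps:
$N{\left(k \right)} = - \frac{1}{9}$
$X{\left(N{\left(-5 \right)} \right)} 268 = \left(-1\right) \left(- \frac{1}{9}\right) 268 = \frac{1}{9} \cdot 268 = \frac{268}{9}$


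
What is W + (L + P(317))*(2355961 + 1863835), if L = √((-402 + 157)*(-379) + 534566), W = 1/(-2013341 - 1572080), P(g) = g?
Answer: 4796129226534771/3585421 + 4219796*√627421 ≈ 4.6802e+9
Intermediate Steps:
W = -1/3585421 (W = 1/(-3585421) = -1/3585421 ≈ -2.7891e-7)
L = √627421 (L = √(-245*(-379) + 534566) = √(92855 + 534566) = √627421 ≈ 792.10)
W + (L + P(317))*(2355961 + 1863835) = -1/3585421 + (√627421 + 317)*(2355961 + 1863835) = -1/3585421 + (317 + √627421)*4219796 = -1/3585421 + (1337675332 + 4219796*√627421) = 4796129226534771/3585421 + 4219796*√627421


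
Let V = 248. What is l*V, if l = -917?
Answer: -227416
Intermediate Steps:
l*V = -917*248 = -227416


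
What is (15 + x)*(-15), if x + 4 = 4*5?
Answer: -465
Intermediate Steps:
x = 16 (x = -4 + 4*5 = -4 + 20 = 16)
(15 + x)*(-15) = (15 + 16)*(-15) = 31*(-15) = -465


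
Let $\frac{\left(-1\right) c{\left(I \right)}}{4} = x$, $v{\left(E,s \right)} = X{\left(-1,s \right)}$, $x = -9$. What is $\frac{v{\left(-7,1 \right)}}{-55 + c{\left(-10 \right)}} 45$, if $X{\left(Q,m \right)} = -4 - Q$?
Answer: $\frac{135}{19} \approx 7.1053$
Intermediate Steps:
$v{\left(E,s \right)} = -3$ ($v{\left(E,s \right)} = -4 - -1 = -4 + 1 = -3$)
$c{\left(I \right)} = 36$ ($c{\left(I \right)} = \left(-4\right) \left(-9\right) = 36$)
$\frac{v{\left(-7,1 \right)}}{-55 + c{\left(-10 \right)}} 45 = - \frac{3}{-55 + 36} \cdot 45 = - \frac{3}{-19} \cdot 45 = \left(-3\right) \left(- \frac{1}{19}\right) 45 = \frac{3}{19} \cdot 45 = \frac{135}{19}$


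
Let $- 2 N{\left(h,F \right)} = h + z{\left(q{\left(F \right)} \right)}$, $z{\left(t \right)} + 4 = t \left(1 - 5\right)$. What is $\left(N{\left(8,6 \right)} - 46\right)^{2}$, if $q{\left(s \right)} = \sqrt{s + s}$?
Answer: $2352 - 384 \sqrt{3} \approx 1686.9$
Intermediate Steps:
$q{\left(s \right)} = \sqrt{2} \sqrt{s}$ ($q{\left(s \right)} = \sqrt{2 s} = \sqrt{2} \sqrt{s}$)
$z{\left(t \right)} = -4 - 4 t$ ($z{\left(t \right)} = -4 + t \left(1 - 5\right) = -4 + t \left(-4\right) = -4 - 4 t$)
$N{\left(h,F \right)} = 2 - \frac{h}{2} + 2 \sqrt{2} \sqrt{F}$ ($N{\left(h,F \right)} = - \frac{h - \left(4 + 4 \sqrt{2} \sqrt{F}\right)}{2} = - \frac{-4 + h - 4 \sqrt{2} \sqrt{F}}{2} = 2 - \frac{h}{2} + 2 \sqrt{2} \sqrt{F}$)
$\left(N{\left(8,6 \right)} - 46\right)^{2} = \left(\left(2 - 4 + 2 \sqrt{2} \sqrt{6}\right) - 46\right)^{2} = \left(\left(2 - 4 + 4 \sqrt{3}\right) - 46\right)^{2} = \left(\left(-2 + 4 \sqrt{3}\right) - 46\right)^{2} = \left(-48 + 4 \sqrt{3}\right)^{2}$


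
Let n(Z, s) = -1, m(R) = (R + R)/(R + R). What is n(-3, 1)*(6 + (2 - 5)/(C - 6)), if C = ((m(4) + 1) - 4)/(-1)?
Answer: -27/4 ≈ -6.7500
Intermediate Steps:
m(R) = 1 (m(R) = (2*R)/((2*R)) = (2*R)*(1/(2*R)) = 1)
C = 2 (C = ((1 + 1) - 4)/(-1) = (2 - 4)*(-1) = -2*(-1) = 2)
n(-3, 1)*(6 + (2 - 5)/(C - 6)) = -(6 + (2 - 5)/(2 - 6)) = -(6 - 3/(-4)) = -(6 - 3*(-¼)) = -(6 + ¾) = -1*27/4 = -27/4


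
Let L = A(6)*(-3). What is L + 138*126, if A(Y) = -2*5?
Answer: 17418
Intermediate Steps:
A(Y) = -10
L = 30 (L = -10*(-3) = 30)
L + 138*126 = 30 + 138*126 = 30 + 17388 = 17418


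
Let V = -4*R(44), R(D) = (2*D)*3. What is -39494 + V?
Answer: -40550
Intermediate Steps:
R(D) = 6*D
V = -1056 (V = -24*44 = -4*264 = -1056)
-39494 + V = -39494 - 1056 = -40550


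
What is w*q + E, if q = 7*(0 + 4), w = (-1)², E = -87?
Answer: -59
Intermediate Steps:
w = 1
q = 28 (q = 7*4 = 28)
w*q + E = 1*28 - 87 = 28 - 87 = -59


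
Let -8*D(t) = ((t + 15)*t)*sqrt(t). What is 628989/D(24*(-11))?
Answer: 209663*I*sqrt(66)/361548 ≈ 4.7112*I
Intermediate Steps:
D(t) = -t**(3/2)*(15 + t)/8 (D(t) = -(t + 15)*t*sqrt(t)/8 = -(15 + t)*t*sqrt(t)/8 = -t*(15 + t)*sqrt(t)/8 = -t**(3/2)*(15 + t)/8)
628989/D(24*(-11)) = 628989/(((24*(-11))**(3/2)*(-15 - 24*(-11))/8)) = 628989/(((-264)**(3/2)*(-15 - 1*(-264))/8)) = 628989/(((-528*I*sqrt(66))*(-15 + 264)/8)) = 628989/(((1/8)*(-528*I*sqrt(66))*249)) = 628989/((-16434*I*sqrt(66))) = 628989*(I*sqrt(66)/1084644) = 209663*I*sqrt(66)/361548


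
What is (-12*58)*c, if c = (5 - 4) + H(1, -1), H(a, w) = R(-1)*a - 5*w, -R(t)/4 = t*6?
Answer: -20880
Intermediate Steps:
R(t) = -24*t (R(t) = -4*t*6 = -24*t)
H(a, w) = -5*w + 24*a (H(a, w) = (-24*(-1))*a - 5*w = 24*a - 5*w = -5*w + 24*a)
c = 30 (c = (5 - 4) + (-5*(-1) + 24*1) = 1 + (5 + 24) = 1 + 29 = 30)
(-12*58)*c = -12*58*30 = -696*30 = -20880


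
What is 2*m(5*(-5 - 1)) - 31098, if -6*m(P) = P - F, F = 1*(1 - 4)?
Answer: -31089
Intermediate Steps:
F = -3 (F = 1*(-3) = -3)
m(P) = -1/2 - P/6 (m(P) = -(P - 1*(-3))/6 = -(P + 3)/6 = -(3 + P)/6 = -1/2 - P/6)
2*m(5*(-5 - 1)) - 31098 = 2*(-1/2 - 5*(-5 - 1)/6) - 31098 = 2*(-1/2 - 5*(-6)/6) - 31098 = 2*(-1/2 - 1/6*(-30)) - 31098 = 2*(-1/2 + 5) - 31098 = 2*(9/2) - 31098 = 9 - 31098 = -31089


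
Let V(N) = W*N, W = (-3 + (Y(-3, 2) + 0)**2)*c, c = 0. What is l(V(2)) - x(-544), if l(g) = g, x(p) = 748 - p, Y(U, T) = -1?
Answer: -1292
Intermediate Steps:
W = 0 (W = (-3 + (-1 + 0)**2)*0 = (-3 + (-1)**2)*0 = (-3 + 1)*0 = -2*0 = 0)
V(N) = 0 (V(N) = 0*N = 0)
l(V(2)) - x(-544) = 0 - (748 - 1*(-544)) = 0 - (748 + 544) = 0 - 1*1292 = 0 - 1292 = -1292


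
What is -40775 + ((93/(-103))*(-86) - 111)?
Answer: -4203260/103 ≈ -40808.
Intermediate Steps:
-40775 + ((93/(-103))*(-86) - 111) = -40775 + ((93*(-1/103))*(-86) - 111) = -40775 + (-93/103*(-86) - 111) = -40775 + (7998/103 - 111) = -40775 - 3435/103 = -4203260/103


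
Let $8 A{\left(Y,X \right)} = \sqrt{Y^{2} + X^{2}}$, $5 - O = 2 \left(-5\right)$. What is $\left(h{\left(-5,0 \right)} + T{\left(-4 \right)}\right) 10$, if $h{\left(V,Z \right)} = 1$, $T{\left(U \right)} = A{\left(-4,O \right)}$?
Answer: $10 + \frac{5 \sqrt{241}}{4} \approx 29.405$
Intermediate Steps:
$O = 15$ ($O = 5 - 2 \left(-5\right) = 5 - -10 = 5 + 10 = 15$)
$A{\left(Y,X \right)} = \frac{\sqrt{X^{2} + Y^{2}}}{8}$ ($A{\left(Y,X \right)} = \frac{\sqrt{Y^{2} + X^{2}}}{8} = \frac{\sqrt{X^{2} + Y^{2}}}{8}$)
$T{\left(U \right)} = \frac{\sqrt{241}}{8}$ ($T{\left(U \right)} = \frac{\sqrt{15^{2} + \left(-4\right)^{2}}}{8} = \frac{\sqrt{225 + 16}}{8} = \frac{\sqrt{241}}{8}$)
$\left(h{\left(-5,0 \right)} + T{\left(-4 \right)}\right) 10 = \left(1 + \frac{\sqrt{241}}{8}\right) 10 = 10 + \frac{5 \sqrt{241}}{4}$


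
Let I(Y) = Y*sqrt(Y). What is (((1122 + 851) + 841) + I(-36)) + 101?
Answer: 2915 - 216*I ≈ 2915.0 - 216.0*I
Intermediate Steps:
I(Y) = Y**(3/2)
(((1122 + 851) + 841) + I(-36)) + 101 = (((1122 + 851) + 841) + (-36)**(3/2)) + 101 = ((1973 + 841) - 216*I) + 101 = (2814 - 216*I) + 101 = 2915 - 216*I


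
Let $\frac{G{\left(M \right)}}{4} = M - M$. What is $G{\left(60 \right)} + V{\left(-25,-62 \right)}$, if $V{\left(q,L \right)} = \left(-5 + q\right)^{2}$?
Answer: $900$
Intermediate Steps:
$G{\left(M \right)} = 0$ ($G{\left(M \right)} = 4 \left(M - M\right) = 4 \cdot 0 = 0$)
$G{\left(60 \right)} + V{\left(-25,-62 \right)} = 0 + \left(-5 - 25\right)^{2} = 0 + \left(-30\right)^{2} = 0 + 900 = 900$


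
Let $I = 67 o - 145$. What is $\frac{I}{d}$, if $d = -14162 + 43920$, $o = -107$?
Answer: $- \frac{3657}{14879} \approx -0.24578$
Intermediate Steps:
$d = 29758$
$I = -7314$ ($I = 67 \left(-107\right) - 145 = -7169 - 145 = -7314$)
$\frac{I}{d} = - \frac{7314}{29758} = \left(-7314\right) \frac{1}{29758} = - \frac{3657}{14879}$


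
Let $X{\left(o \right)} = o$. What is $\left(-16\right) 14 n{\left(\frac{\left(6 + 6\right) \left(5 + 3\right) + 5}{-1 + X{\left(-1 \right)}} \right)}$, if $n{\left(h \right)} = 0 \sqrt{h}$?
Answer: $0$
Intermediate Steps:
$n{\left(h \right)} = 0$
$\left(-16\right) 14 n{\left(\frac{\left(6 + 6\right) \left(5 + 3\right) + 5}{-1 + X{\left(-1 \right)}} \right)} = \left(-16\right) 14 \cdot 0 = \left(-224\right) 0 = 0$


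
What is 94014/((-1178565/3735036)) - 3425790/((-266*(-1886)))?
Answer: -29360899153110009/98542962490 ≈ -2.9795e+5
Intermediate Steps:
94014/((-1178565/3735036)) - 3425790/((-266*(-1886))) = 94014/((-1178565*1/3735036)) - 3425790/501676 = 94014/(-392855/1245012) - 3425790*1/501676 = 94014*(-1245012/392855) - 1712895/250838 = -117048558168/392855 - 1712895/250838 = -29360899153110009/98542962490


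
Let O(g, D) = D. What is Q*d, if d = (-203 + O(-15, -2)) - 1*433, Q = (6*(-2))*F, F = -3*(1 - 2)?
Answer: 22968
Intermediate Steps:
F = 3 (F = -3*(-1) = 3)
Q = -36 (Q = (6*(-2))*3 = -12*3 = -36)
d = -638 (d = (-203 - 2) - 1*433 = -205 - 433 = -638)
Q*d = -36*(-638) = 22968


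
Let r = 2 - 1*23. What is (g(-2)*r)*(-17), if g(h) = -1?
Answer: -357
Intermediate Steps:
r = -21 (r = 2 - 23 = -21)
(g(-2)*r)*(-17) = -1*(-21)*(-17) = 21*(-17) = -357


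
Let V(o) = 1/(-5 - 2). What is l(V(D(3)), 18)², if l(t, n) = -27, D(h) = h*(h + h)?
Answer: 729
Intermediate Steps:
D(h) = 2*h² (D(h) = h*(2*h) = 2*h²)
V(o) = -⅐ (V(o) = 1/(-7) = -⅐)
l(V(D(3)), 18)² = (-27)² = 729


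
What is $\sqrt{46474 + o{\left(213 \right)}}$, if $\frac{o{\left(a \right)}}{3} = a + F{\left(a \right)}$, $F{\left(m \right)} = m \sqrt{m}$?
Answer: $\sqrt{47113 + 639 \sqrt{213}} \approx 237.57$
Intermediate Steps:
$F{\left(m \right)} = m^{\frac{3}{2}}$
$o{\left(a \right)} = 3 a + 3 a^{\frac{3}{2}}$ ($o{\left(a \right)} = 3 \left(a + a^{\frac{3}{2}}\right) = 3 a + 3 a^{\frac{3}{2}}$)
$\sqrt{46474 + o{\left(213 \right)}} = \sqrt{46474 + \left(3 \cdot 213 + 3 \cdot 213^{\frac{3}{2}}\right)} = \sqrt{46474 + \left(639 + 3 \cdot 213 \sqrt{213}\right)} = \sqrt{46474 + \left(639 + 639 \sqrt{213}\right)} = \sqrt{47113 + 639 \sqrt{213}}$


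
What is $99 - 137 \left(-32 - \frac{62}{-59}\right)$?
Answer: $\frac{256003}{59} \approx 4339.0$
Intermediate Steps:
$99 - 137 \left(-32 - \frac{62}{-59}\right) = 99 - 137 \left(-32 - - \frac{62}{59}\right) = 99 - 137 \left(-32 + \frac{62}{59}\right) = 99 - - \frac{250162}{59} = 99 + \frac{250162}{59} = \frac{256003}{59}$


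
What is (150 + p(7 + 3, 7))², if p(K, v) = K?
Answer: 25600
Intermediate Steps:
(150 + p(7 + 3, 7))² = (150 + (7 + 3))² = (150 + 10)² = 160² = 25600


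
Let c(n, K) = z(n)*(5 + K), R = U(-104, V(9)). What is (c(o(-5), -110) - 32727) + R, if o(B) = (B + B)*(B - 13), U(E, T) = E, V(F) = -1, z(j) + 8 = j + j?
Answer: -69791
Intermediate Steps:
z(j) = -8 + 2*j (z(j) = -8 + (j + j) = -8 + 2*j)
o(B) = 2*B*(-13 + B) (o(B) = (2*B)*(-13 + B) = 2*B*(-13 + B))
R = -104
c(n, K) = (-8 + 2*n)*(5 + K)
(c(o(-5), -110) - 32727) + R = (2*(-4 + 2*(-5)*(-13 - 5))*(5 - 110) - 32727) - 104 = (2*(-4 + 2*(-5)*(-18))*(-105) - 32727) - 104 = (2*(-4 + 180)*(-105) - 32727) - 104 = (2*176*(-105) - 32727) - 104 = (-36960 - 32727) - 104 = -69687 - 104 = -69791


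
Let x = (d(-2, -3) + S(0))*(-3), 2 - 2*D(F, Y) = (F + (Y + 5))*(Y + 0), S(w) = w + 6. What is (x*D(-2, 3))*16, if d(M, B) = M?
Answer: 1536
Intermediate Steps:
S(w) = 6 + w
D(F, Y) = 1 - Y*(5 + F + Y)/2 (D(F, Y) = 1 - (F + (Y + 5))*(Y + 0)/2 = 1 - (F + (5 + Y))*Y/2 = 1 - (5 + F + Y)*Y/2 = 1 - Y*(5 + F + Y)/2)
x = -12 (x = (-2 + (6 + 0))*(-3) = (-2 + 6)*(-3) = 4*(-3) = -12)
(x*D(-2, 3))*16 = -12*(1 - 5/2*3 - ½*3² - ½*(-2)*3)*16 = -12*(1 - 15/2 - ½*9 + 3)*16 = -12*(1 - 15/2 - 9/2 + 3)*16 = -12*(-8)*16 = 96*16 = 1536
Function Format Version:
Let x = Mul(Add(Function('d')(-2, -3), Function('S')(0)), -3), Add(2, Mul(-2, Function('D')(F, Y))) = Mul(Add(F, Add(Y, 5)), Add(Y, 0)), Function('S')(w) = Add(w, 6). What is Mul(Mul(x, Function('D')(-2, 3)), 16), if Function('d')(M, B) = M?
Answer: 1536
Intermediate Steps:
Function('S')(w) = Add(6, w)
Function('D')(F, Y) = Add(1, Mul(Rational(-1, 2), Y, Add(5, F, Y))) (Function('D')(F, Y) = Add(1, Mul(Rational(-1, 2), Mul(Add(F, Add(Y, 5)), Add(Y, 0)))) = Add(1, Mul(Rational(-1, 2), Mul(Add(F, Add(5, Y)), Y))) = Add(1, Mul(Rational(-1, 2), Mul(Add(5, F, Y), Y))) = Add(1, Mul(Rational(-1, 2), Mul(Y, Add(5, F, Y)))) = Add(1, Mul(Rational(-1, 2), Y, Add(5, F, Y))))
x = -12 (x = Mul(Add(-2, Add(6, 0)), -3) = Mul(Add(-2, 6), -3) = Mul(4, -3) = -12)
Mul(Mul(x, Function('D')(-2, 3)), 16) = Mul(Mul(-12, Add(1, Mul(Rational(-5, 2), 3), Mul(Rational(-1, 2), Pow(3, 2)), Mul(Rational(-1, 2), -2, 3))), 16) = Mul(Mul(-12, Add(1, Rational(-15, 2), Mul(Rational(-1, 2), 9), 3)), 16) = Mul(Mul(-12, Add(1, Rational(-15, 2), Rational(-9, 2), 3)), 16) = Mul(Mul(-12, -8), 16) = Mul(96, 16) = 1536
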